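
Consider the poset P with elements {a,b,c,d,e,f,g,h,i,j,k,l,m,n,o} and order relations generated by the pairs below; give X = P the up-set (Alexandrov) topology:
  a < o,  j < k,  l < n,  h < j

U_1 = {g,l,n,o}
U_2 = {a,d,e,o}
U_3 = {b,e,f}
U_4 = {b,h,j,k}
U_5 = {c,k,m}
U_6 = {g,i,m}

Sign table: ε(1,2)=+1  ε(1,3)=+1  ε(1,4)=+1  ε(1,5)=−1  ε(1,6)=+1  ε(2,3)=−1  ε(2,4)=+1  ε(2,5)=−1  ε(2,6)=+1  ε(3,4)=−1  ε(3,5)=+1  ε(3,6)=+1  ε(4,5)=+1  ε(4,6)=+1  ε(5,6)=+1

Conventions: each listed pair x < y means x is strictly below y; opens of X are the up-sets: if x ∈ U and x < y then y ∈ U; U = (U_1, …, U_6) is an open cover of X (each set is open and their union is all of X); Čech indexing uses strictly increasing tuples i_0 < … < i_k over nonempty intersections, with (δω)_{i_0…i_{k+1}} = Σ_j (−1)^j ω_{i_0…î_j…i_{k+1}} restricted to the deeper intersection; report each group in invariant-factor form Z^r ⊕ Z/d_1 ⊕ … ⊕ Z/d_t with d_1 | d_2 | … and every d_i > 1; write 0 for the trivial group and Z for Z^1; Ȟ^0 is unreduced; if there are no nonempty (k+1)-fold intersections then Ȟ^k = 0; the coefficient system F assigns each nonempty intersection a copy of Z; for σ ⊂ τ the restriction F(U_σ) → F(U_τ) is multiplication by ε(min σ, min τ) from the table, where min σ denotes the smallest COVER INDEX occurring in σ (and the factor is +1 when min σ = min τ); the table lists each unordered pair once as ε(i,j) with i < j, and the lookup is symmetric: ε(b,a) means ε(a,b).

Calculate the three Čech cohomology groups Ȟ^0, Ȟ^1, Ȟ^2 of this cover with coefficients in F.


Ȟ^0 = Z,  Ȟ^1 = Z,  Ȟ^2 = 0

intersection data:
  U12={o} U16={g} U23={e} U34={b} U45={k} U56={m}
C dims 6,6; δ0: rk 5, SNF 1^5
Ȟ^0 = (6 − 5) − 0 = 1, so Ȟ^0 ≅ Z
Ȟ^1 = (6 − 0) − 5 = 1, so Ȟ^1 ≅ Z
Ȟ^2 = (0 − 0) − 0 = 0, so Ȟ^2 ≅ 0


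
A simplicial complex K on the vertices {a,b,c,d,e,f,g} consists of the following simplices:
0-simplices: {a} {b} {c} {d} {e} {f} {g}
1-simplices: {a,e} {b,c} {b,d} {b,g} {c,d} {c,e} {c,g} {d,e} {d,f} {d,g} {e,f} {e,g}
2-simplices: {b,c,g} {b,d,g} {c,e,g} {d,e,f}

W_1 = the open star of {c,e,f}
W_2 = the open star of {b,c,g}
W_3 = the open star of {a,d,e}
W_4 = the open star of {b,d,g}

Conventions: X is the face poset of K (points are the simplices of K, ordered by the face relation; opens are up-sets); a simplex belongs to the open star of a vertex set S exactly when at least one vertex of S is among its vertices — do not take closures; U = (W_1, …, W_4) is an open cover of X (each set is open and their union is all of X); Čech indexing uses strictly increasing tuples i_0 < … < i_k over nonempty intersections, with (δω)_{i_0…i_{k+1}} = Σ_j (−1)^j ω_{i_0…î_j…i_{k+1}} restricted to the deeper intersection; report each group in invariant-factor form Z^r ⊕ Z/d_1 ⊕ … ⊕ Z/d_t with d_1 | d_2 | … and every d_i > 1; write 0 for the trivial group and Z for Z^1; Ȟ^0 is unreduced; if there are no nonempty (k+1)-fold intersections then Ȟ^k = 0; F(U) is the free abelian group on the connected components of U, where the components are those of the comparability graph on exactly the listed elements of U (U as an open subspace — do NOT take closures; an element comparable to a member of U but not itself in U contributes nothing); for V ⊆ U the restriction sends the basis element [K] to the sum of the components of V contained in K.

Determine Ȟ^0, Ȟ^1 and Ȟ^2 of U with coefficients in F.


intersection data:
  W1={{c},{e},{f},{a,e},{b,c},{c,d},{c,e},{c,g},{d,e},{d,f},{e,f},{e,g},{b,c,g},{c,e,g},{d,e,f}} W2={{b},{c},{g},{b,c},{b,d},{b,g},{c,d},{c,e},{c,g},{d,g},{e,g},{b,c,g},{b,d,g},{c,e,g}} W3={{a},{d},{e},{a,e},{b,d},{c,d},{c,e},{d,e},{d,f},{d,g},{e,f},{e,g},{b,d,g},{c,e,g},{d,e,f}} W4={{b},{d},{g},{b,c},{b,d},{b,g},{c,d},{c,g},{d,e},{d,f},{d,g},{e,g},{b,c,g},{b,d,g},{c,e,g},{d,e,f}}
  W12={{c},{b,c},{c,d},{c,e},{c,g},{e,g},{b,c,g},{c,e,g}} W13={{e},{a,e},{c,d},{c,e},{d,e},{d,f},{e,f},{e,g},{c,e,g},{d,e,f}} W14={{b,c},{c,d},{c,g},{d,e},{d,f},{e,g},{b,c,g},{c,e,g},{d,e,f}} W23={{b,d},{c,d},{c,e},{d,g},{e,g},{b,d,g},{c,e,g}} W24={{b},{g},{b,c},{b,d},{b,g},{c,d},{c,g},{d,g},{e,g},{b,c,g},{b,d,g},{c,e,g}} W34={{d},{b,d},{c,d},{d,e},{d,f},{d,g},{e,g},{b,d,g},{c,e,g},{d,e,f}}
  W123={{c,d},{c,e},{e,g},{c,e,g}} W124={{b,c},{c,d},{c,g},{e,g},{b,c,g},{c,e,g}} W134={{c,d},{d,e},{d,f},{e,g},{c,e,g},{d,e,f}} W234={{b,d},{c,d},{d,g},{e,g},{b,d,g},{c,e,g}}
  W1234={{c,d},{e,g},{c,e,g}}
components per intersection:
  W1: {{c},{e},{f},{a,e},{b,c},{c,d},{c,e},{c,g},{d,e},{d,f},{e,f},{e,g},{b,c,g},{c,e,g},{d,e,f}}
  W2: {{b},{c},{g},{b,c},{b,d},{b,g},{c,d},{c,e},{c,g},{d,g},{e,g},{b,c,g},{b,d,g},{c,e,g}}
  W3: {{a},{d},{e},{a,e},{b,d},{c,d},{c,e},{d,e},{d,f},{d,g},{e,f},{e,g},{b,d,g},{c,e,g},{d,e,f}}
  W4: {{b},{d},{g},{b,c},{b,d},{b,g},{c,d},{c,g},{d,e},{d,f},{d,g},{e,g},{b,c,g},{b,d,g},{c,e,g},{d,e,f}}
  W12: {{c},{b,c},{c,d},{c,e},{c,g},{e,g},{b,c,g},{c,e,g}}
  W13: {{e},{a,e},{c,e},{d,e},{d,f},{e,f},{e,g},{c,e,g},{d,e,f}} {{c,d}}
  W14: {{b,c},{c,g},{e,g},{b,c,g},{c,e,g}} {{c,d}} {{d,e},{d,f},{d,e,f}}
  W23: {{b,d},{d,g},{b,d,g}} {{c,d}} {{c,e},{e,g},{c,e,g}}
  W24: {{b},{g},{b,c},{b,d},{b,g},{c,g},{d,g},{e,g},{b,c,g},{b,d,g},{c,e,g}} {{c,d}}
  W34: {{d},{b,d},{c,d},{d,e},{d,f},{d,g},{b,d,g},{d,e,f}} {{e,g},{c,e,g}}
  W123: {{c,d}} {{c,e},{e,g},{c,e,g}}
  W124: {{b,c},{c,g},{e,g},{b,c,g},{c,e,g}} {{c,d}}
  W134: {{c,d}} {{d,e},{d,f},{d,e,f}} {{e,g},{c,e,g}}
  W234: {{b,d},{d,g},{b,d,g}} {{c,d}} {{e,g},{c,e,g}}
  W1234: {{c,d}} {{e,g},{c,e,g}}
C dims 4,13,10,2; δ0: rk 3, SNF 1^3; δ1: rk 8, SNF 1^8; δ2: rk 2, SNF 1^2
Ȟ^0 = (4 − 3) − 0 = 1, so Ȟ^0 ≅ Z
Ȟ^1 = (13 − 8) − 3 = 2, so Ȟ^1 ≅ Z^2
Ȟ^2 = (10 − 2) − 8 = 0, so Ȟ^2 ≅ 0

Ȟ^0 ≅ Z, Ȟ^1 ≅ Z^2, Ȟ^2 ≅ 0


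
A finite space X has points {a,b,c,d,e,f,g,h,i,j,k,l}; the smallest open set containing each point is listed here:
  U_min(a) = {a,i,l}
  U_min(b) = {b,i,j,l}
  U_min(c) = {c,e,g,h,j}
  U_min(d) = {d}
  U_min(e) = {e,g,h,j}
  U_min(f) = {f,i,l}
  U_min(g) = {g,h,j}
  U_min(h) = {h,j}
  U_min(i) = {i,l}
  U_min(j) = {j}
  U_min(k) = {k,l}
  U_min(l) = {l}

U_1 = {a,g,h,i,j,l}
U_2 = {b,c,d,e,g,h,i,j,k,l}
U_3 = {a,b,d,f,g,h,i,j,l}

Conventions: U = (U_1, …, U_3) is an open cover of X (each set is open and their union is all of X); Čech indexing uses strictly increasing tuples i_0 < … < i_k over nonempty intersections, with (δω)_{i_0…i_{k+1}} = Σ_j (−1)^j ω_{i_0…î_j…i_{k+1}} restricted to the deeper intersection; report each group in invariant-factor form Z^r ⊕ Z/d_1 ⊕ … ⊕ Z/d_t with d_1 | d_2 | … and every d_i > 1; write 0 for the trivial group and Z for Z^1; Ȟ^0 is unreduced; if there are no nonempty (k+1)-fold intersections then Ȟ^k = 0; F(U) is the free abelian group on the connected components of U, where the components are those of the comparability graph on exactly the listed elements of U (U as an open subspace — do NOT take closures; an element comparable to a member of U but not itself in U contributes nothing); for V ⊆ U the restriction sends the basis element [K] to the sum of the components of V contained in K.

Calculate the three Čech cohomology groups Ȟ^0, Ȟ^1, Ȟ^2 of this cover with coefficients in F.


Ȟ^0(U;F) ≅ Z^2, Ȟ^1(U;F) ≅ 0 and Ȟ^2(U;F) ≅ 0

nerve simplices:
  U12={g,h,i,j,l} U13={a,g,h,i,j,l} U23={b,d,g,h,i,j,l}
  U123={g,h,i,j,l}
components per intersection:
  U1: {a,i,l} {g,h,j}
  U2: {b,c,e,g,h,i,j,k,l} {d}
  U3: {a,b,f,g,h,i,j,l} {d}
  U12: {g,h,j} {i,l}
  U13: {a,i,l} {g,h,j}
  U23: {b,g,h,i,j,l} {d}
  U123: {g,h,j} {i,l}
C dims 6,6,2; δ0: rk 4, SNF 1^4; δ1: rk 2, SNF 1^2
degree 0: 6−4−0 = 2 → Ȟ^0 ≅ Z^2
degree 1: 6−2−4 = 0 → Ȟ^1 ≅ 0
degree 2: 2−0−2 = 0 → Ȟ^2 ≅ 0


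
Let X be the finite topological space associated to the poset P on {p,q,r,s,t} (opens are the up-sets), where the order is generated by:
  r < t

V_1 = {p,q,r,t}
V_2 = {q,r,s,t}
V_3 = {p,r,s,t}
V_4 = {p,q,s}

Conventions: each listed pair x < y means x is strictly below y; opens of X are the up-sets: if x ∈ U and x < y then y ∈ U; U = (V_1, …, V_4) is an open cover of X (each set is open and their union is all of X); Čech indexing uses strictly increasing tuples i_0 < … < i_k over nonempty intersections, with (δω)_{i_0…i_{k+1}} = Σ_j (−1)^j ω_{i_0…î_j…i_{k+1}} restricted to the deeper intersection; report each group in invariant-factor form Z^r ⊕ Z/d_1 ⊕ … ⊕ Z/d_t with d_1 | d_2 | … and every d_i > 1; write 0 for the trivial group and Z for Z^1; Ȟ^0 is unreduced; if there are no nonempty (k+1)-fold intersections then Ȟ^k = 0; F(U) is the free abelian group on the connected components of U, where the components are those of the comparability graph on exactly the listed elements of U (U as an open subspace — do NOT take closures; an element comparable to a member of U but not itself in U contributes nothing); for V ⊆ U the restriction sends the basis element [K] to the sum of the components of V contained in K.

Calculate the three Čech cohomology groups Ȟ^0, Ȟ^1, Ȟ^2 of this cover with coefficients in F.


nonempty intersections:
  V12={q,r,t} V13={p,r,t} V14={p,q} V23={r,s,t} V24={q,s} V34={p,s}
  V123={r,t} V124={q} V134={p} V234={s}
components per intersection:
  V1: {p} {q} {r,t}
  V2: {q} {r,t} {s}
  V3: {p} {r,t} {s}
  V4: {p} {q} {s}
  V12: {q} {r,t}
  V13: {p} {r,t}
  V14: {p} {q}
  V23: {r,t} {s}
  V24: {q} {s}
  V34: {p} {s}
  V123: {r,t}
  V124: {q}
  V134: {p}
  V234: {s}
C dims 12,12,4; δ0: rk 8, SNF 1^8; δ1: rk 4, SNF 1^4
Ȟ^0: (12−8)−0=4 ⇒ Z^4
Ȟ^1: (12−4)−8=0 ⇒ 0
Ȟ^2: (4−0)−4=0 ⇒ 0

Ȟ^0(U;F) ≅ Z^4, Ȟ^1(U;F) ≅ 0, Ȟ^2(U;F) ≅ 0


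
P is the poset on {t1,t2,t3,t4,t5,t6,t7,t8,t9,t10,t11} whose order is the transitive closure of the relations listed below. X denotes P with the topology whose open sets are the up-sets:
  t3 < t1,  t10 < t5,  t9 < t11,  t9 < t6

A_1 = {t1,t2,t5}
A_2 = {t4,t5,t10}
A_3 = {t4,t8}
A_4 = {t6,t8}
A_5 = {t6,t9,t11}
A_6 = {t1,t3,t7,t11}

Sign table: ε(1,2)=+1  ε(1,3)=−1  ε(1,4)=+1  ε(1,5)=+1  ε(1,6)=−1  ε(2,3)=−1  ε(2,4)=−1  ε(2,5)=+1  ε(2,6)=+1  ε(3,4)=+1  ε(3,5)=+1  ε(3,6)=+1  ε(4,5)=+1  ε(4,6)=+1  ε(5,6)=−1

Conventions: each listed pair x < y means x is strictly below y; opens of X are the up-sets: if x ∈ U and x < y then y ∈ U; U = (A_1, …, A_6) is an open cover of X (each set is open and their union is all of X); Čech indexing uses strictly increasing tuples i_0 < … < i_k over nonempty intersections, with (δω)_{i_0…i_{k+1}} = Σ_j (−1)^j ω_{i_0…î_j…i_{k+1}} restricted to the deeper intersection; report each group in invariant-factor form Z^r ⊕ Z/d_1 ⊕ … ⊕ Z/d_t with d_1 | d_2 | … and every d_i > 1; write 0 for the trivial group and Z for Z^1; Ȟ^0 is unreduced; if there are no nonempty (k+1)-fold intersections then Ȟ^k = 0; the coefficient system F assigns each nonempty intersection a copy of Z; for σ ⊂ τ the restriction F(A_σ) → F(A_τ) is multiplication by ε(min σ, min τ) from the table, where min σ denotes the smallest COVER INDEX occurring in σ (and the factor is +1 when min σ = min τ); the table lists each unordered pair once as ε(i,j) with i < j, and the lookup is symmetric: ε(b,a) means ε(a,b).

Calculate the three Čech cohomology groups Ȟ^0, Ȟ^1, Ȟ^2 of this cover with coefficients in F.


Ȟ^0 ≅ 0; Ȟ^1 ≅ Z/2; Ȟ^2 ≅ 0

intersection data:
  A12={t5} A16={t1} A23={t4} A34={t8} A45={t6} A56={t11}
C dims 6,6; δ0: rk 6, SNF 1^5·2
Ȟ^0 = (6 − 6) − 0 = 0, so Ȟ^0 ≅ 0
Ȟ^1 = (6 − 0) − 6 = 0 plus torsion [2], so Ȟ^1 ≅ Z/2
Ȟ^2 = (0 − 0) − 0 = 0, so Ȟ^2 ≅ 0


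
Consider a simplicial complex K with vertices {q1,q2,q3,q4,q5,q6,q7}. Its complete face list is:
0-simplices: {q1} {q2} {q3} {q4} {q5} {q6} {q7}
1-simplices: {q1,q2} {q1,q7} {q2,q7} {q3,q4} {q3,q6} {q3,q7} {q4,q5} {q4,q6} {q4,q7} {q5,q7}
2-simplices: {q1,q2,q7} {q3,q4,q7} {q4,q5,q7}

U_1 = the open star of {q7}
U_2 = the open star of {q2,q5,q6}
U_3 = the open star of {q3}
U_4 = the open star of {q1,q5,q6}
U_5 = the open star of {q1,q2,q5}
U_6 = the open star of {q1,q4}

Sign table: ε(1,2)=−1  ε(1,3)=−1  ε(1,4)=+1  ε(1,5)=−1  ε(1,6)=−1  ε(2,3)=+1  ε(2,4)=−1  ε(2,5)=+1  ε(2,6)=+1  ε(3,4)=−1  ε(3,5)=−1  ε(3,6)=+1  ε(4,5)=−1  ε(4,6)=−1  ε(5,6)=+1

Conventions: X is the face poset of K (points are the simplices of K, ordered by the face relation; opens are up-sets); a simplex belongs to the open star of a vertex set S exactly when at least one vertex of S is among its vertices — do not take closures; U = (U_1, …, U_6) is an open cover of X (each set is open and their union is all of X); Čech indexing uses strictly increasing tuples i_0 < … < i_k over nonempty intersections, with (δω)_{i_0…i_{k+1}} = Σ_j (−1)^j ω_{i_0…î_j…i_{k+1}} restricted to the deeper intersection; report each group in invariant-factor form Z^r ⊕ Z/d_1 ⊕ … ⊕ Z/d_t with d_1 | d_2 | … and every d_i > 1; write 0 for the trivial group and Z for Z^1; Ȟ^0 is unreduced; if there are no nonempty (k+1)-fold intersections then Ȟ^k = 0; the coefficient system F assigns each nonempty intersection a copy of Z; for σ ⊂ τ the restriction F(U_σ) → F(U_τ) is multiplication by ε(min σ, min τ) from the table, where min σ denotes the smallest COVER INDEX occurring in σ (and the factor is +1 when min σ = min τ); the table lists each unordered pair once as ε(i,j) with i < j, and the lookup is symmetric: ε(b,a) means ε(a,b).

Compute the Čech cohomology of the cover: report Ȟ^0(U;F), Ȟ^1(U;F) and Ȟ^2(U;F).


Ȟ^0 ≅ Z,  Ȟ^1 ≅ Z,  Ȟ^2 ≅ 0

nonempty overlaps:
  U1={{q7},{q1,q7},{q2,q7},{q3,q7},{q4,q7},{q5,q7},{q1,q2,q7},{q3,q4,q7},{q4,q5,q7}} U2={{q2},{q5},{q6},{q1,q2},{q2,q7},{q3,q6},{q4,q5},{q4,q6},{q5,q7},{q1,q2,q7},{q4,q5,q7}} U3={{q3},{q3,q4},{q3,q6},{q3,q7},{q3,q4,q7}} U4={{q1},{q5},{q6},{q1,q2},{q1,q7},{q3,q6},{q4,q5},{q4,q6},{q5,q7},{q1,q2,q7},{q4,q5,q7}} U5={{q1},{q2},{q5},{q1,q2},{q1,q7},{q2,q7},{q4,q5},{q5,q7},{q1,q2,q7},{q4,q5,q7}} U6={{q1},{q4},{q1,q2},{q1,q7},{q3,q4},{q4,q5},{q4,q6},{q4,q7},{q1,q2,q7},{q3,q4,q7},{q4,q5,q7}}
  U12={{q2,q7},{q5,q7},{q1,q2,q7},{q4,q5,q7}} U13={{q3,q7},{q3,q4,q7}} U14={{q1,q7},{q5,q7},{q1,q2,q7},{q4,q5,q7}} U15={{q1,q7},{q2,q7},{q5,q7},{q1,q2,q7},{q4,q5,q7}} U16={{q1,q7},{q4,q7},{q1,q2,q7},{q3,q4,q7},{q4,q5,q7}} U23={{q3,q6}} U24={{q5},{q6},{q1,q2},{q3,q6},{q4,q5},{q4,q6},{q5,q7},{q1,q2,q7},{q4,q5,q7}} U25={{q2},{q5},{q1,q2},{q2,q7},{q4,q5},{q5,q7},{q1,q2,q7},{q4,q5,q7}} U26={{q1,q2},{q4,q5},{q4,q6},{q1,q2,q7},{q4,q5,q7}} U34={{q3,q6}} U36={{q3,q4},{q3,q4,q7}} U45={{q1},{q5},{q1,q2},{q1,q7},{q4,q5},{q5,q7},{q1,q2,q7},{q4,q5,q7}} U46={{q1},{q1,q2},{q1,q7},{q4,q5},{q4,q6},{q1,q2,q7},{q4,q5,q7}} U56={{q1},{q1,q2},{q1,q7},{q4,q5},{q1,q2,q7},{q4,q5,q7}}
  U124={{q5,q7},{q1,q2,q7},{q4,q5,q7}} U125={{q2,q7},{q5,q7},{q1,q2,q7},{q4,q5,q7}} U126={{q1,q2,q7},{q4,q5,q7}} U136={{q3,q4,q7}} U145={{q1,q7},{q5,q7},{q1,q2,q7},{q4,q5,q7}} U146={{q1,q7},{q1,q2,q7},{q4,q5,q7}} U156={{q1,q7},{q1,q2,q7},{q4,q5,q7}} U234={{q3,q6}} U245={{q5},{q1,q2},{q4,q5},{q5,q7},{q1,q2,q7},{q4,q5,q7}} U246={{q1,q2},{q4,q5},{q4,q6},{q1,q2,q7},{q4,q5,q7}} U256={{q1,q2},{q4,q5},{q1,q2,q7},{q4,q5,q7}} U456={{q1},{q1,q2},{q1,q7},{q4,q5},{q1,q2,q7},{q4,q5,q7}}
  U1245={{q5,q7},{q1,q2,q7},{q4,q5,q7}} U1246={{q1,q2,q7},{q4,q5,q7}} U1256={{q1,q2,q7},{q4,q5,q7}} U1456={{q1,q7},{q1,q2,q7},{q4,q5,q7}} U2456={{q1,q2},{q4,q5},{q1,q2,q7},{q4,q5,q7}}
  U12456={{q1,q2,q7},{q4,q5,q7}}
C dims 6,14,12,5; δ0: rk 5, SNF 1^5; δ1: rk 8, SNF 1^8; δ2: rk 4, SNF 1^4
degree 0: 6−5−0 = 1 → Ȟ^0 ≅ Z
degree 1: 14−8−5 = 1 → Ȟ^1 ≅ Z
degree 2: 12−4−8 = 0 → Ȟ^2 ≅ 0


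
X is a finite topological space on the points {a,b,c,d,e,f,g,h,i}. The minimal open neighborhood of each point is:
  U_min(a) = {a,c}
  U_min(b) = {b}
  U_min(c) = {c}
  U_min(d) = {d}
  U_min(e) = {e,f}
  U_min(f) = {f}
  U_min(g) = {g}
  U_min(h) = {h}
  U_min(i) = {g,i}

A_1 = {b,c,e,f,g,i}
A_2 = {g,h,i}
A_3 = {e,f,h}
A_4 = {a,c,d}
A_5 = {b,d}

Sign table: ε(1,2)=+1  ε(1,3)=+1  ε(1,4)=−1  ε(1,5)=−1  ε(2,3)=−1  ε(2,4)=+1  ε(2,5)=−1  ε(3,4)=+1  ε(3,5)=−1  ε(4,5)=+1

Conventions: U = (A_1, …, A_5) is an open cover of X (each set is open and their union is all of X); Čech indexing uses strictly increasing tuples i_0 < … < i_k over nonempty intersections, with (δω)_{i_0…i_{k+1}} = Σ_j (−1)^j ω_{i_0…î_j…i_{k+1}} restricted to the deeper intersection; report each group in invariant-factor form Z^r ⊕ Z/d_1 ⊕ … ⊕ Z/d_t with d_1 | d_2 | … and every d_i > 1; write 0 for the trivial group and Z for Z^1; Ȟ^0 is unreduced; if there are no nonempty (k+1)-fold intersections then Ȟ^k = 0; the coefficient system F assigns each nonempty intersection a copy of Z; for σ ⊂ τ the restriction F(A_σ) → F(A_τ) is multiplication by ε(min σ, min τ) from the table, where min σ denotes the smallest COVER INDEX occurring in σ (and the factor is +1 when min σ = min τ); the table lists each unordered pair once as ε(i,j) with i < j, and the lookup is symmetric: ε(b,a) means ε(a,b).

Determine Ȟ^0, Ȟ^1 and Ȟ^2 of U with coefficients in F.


Ȟ^0 ≅ 0, Ȟ^1 ≅ Z ⊕ Z/2 and Ȟ^2 ≅ 0

nonempty overlaps:
  A12={g,i} A13={e,f} A14={c} A15={b} A23={h} A45={d}
C dims 5,6; δ0: rk 5, SNF 1^4·2
degree 0: 5−5−0 = 0 → Ȟ^0 ≅ 0
degree 1: 6−0−5 = 1 plus torsion [2] → Ȟ^1 ≅ Z ⊕ Z/2
degree 2: 0−0−0 = 0 → Ȟ^2 ≅ 0


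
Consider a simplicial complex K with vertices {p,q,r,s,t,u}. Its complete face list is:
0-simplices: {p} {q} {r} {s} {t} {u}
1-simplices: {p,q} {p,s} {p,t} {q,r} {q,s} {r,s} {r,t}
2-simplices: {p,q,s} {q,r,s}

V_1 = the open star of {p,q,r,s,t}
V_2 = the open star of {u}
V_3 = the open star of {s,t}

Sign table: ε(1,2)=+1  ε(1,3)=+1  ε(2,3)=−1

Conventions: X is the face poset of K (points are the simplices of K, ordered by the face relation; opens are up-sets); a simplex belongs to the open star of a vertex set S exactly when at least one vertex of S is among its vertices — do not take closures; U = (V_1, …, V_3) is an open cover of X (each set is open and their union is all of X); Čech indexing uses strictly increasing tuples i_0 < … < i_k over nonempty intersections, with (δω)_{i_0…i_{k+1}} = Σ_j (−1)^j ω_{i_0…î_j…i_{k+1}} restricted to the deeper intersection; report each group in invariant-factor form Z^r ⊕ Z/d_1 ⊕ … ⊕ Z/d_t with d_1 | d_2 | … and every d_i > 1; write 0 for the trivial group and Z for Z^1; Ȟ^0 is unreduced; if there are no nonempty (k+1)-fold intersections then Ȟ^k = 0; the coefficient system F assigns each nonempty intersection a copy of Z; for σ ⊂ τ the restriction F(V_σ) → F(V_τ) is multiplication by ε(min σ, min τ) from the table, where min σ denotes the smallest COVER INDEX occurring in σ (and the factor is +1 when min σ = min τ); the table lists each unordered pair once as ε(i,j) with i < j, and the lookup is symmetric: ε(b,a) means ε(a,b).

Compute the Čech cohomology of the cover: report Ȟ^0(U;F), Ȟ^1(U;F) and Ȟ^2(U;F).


nerve simplices:
  V1={{p},{q},{r},{s},{t},{p,q},{p,s},{p,t},{q,r},{q,s},{r,s},{r,t},{p,q,s},{q,r,s}} V2={{u}} V3={{s},{t},{p,s},{p,t},{q,s},{r,s},{r,t},{p,q,s},{q,r,s}}
  V13={{s},{t},{p,s},{p,t},{q,s},{r,s},{r,t},{p,q,s},{q,r,s}}
C dims 3,1; δ0: rk 1, SNF 1^1
degree 0: 3−1−0 = 2 → Ȟ^0 ≅ Z^2
degree 1: 1−0−1 = 0 → Ȟ^1 ≅ 0
degree 2: 0−0−0 = 0 → Ȟ^2 ≅ 0

Ȟ^0(U;F) ≅ Z^2, Ȟ^1(U;F) ≅ 0, Ȟ^2(U;F) ≅ 0


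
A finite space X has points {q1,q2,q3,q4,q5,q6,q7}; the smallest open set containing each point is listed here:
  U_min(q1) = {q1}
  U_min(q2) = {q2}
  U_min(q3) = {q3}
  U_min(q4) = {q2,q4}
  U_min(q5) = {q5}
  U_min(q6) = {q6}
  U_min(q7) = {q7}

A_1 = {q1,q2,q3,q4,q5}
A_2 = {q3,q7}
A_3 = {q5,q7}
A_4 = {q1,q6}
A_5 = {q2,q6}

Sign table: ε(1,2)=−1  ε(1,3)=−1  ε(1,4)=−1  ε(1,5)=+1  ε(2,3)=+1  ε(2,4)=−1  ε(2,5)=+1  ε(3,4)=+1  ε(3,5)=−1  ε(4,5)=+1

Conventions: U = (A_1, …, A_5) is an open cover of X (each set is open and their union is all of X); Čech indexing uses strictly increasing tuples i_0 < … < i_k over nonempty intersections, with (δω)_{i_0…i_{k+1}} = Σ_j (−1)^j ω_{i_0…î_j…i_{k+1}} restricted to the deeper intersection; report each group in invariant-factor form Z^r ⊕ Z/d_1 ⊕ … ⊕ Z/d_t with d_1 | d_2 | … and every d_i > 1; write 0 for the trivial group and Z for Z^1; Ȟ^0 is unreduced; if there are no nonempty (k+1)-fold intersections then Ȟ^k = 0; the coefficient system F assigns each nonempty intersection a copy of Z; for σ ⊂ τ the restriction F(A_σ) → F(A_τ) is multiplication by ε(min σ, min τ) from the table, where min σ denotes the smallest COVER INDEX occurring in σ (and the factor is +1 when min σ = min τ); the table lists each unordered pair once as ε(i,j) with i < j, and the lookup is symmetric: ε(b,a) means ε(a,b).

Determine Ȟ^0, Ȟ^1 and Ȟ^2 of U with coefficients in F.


Ȟ^0 = 0; Ȟ^1 = Z ⊕ Z/2; Ȟ^2 = 0

nonempty overlaps:
  A12={q3} A13={q5} A14={q1} A15={q2} A23={q7} A45={q6}
C dims 5,6; δ0: rk 5, SNF 1^4·2
degree 0: 5−5−0 = 0 → Ȟ^0 ≅ 0
degree 1: 6−0−5 = 1 plus torsion [2] → Ȟ^1 ≅ Z ⊕ Z/2
degree 2: 0−0−0 = 0 → Ȟ^2 ≅ 0


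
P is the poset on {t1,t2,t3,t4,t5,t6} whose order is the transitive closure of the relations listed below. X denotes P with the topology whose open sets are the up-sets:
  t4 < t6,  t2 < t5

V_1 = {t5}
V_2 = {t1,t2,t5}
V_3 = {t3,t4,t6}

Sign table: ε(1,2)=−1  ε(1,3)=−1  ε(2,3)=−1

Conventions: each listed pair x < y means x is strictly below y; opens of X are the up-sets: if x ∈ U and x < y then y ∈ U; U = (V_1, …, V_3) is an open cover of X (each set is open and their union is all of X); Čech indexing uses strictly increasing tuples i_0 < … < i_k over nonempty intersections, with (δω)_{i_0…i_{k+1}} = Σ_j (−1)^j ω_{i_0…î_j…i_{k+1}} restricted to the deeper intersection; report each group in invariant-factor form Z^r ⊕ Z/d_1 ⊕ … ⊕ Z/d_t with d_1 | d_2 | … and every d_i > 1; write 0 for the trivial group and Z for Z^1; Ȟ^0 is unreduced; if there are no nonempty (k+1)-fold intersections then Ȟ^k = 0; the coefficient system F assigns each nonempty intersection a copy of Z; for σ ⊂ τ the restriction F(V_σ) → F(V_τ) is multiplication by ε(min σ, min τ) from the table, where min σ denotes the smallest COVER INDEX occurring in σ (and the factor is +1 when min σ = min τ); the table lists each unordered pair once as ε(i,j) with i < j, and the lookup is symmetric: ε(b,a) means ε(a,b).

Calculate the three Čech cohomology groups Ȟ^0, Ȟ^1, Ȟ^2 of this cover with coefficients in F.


nonempty intersections:
  V12={t5}
C dims 3,1; δ0: rk 1, SNF 1^1
Ȟ^0: (3−1)−0=2 ⇒ Z^2
Ȟ^1: (1−0)−1=0 ⇒ 0
Ȟ^2: (0−0)−0=0 ⇒ 0

Ȟ^0 = Z^2, Ȟ^1 = 0, Ȟ^2 = 0


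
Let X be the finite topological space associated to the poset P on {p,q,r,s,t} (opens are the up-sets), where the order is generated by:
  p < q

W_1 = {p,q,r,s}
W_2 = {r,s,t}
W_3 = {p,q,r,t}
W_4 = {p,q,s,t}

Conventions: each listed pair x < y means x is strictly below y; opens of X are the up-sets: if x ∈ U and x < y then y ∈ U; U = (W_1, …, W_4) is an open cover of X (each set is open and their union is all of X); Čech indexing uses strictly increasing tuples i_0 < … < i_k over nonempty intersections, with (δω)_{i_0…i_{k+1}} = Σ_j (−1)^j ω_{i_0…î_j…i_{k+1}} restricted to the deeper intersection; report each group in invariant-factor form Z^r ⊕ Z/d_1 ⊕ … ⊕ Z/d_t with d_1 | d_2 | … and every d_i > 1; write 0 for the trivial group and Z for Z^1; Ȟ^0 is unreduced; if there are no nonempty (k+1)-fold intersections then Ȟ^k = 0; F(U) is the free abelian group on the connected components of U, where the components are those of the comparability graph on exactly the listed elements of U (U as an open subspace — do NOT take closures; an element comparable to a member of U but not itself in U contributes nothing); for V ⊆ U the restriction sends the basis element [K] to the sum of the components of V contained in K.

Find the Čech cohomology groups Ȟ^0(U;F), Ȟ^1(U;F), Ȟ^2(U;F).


nerve simplices:
  W12={r,s} W13={p,q,r} W14={p,q,s} W23={r,t} W24={s,t} W34={p,q,t}
  W123={r} W124={s} W134={p,q} W234={t}
components per intersection:
  W1: {p,q} {r} {s}
  W2: {r} {s} {t}
  W3: {p,q} {r} {t}
  W4: {p,q} {s} {t}
  W12: {r} {s}
  W13: {p,q} {r}
  W14: {p,q} {s}
  W23: {r} {t}
  W24: {s} {t}
  W34: {p,q} {t}
  W123: {r}
  W124: {s}
  W134: {p,q}
  W234: {t}
C dims 12,12,4; δ0: rk 8, SNF 1^8; δ1: rk 4, SNF 1^4
degree 0: 12−8−0 = 4 → Ȟ^0 ≅ Z^4
degree 1: 12−4−8 = 0 → Ȟ^1 ≅ 0
degree 2: 4−0−4 = 0 → Ȟ^2 ≅ 0

Ȟ^0 ≅ Z^4,  Ȟ^1 ≅ 0,  Ȟ^2 ≅ 0


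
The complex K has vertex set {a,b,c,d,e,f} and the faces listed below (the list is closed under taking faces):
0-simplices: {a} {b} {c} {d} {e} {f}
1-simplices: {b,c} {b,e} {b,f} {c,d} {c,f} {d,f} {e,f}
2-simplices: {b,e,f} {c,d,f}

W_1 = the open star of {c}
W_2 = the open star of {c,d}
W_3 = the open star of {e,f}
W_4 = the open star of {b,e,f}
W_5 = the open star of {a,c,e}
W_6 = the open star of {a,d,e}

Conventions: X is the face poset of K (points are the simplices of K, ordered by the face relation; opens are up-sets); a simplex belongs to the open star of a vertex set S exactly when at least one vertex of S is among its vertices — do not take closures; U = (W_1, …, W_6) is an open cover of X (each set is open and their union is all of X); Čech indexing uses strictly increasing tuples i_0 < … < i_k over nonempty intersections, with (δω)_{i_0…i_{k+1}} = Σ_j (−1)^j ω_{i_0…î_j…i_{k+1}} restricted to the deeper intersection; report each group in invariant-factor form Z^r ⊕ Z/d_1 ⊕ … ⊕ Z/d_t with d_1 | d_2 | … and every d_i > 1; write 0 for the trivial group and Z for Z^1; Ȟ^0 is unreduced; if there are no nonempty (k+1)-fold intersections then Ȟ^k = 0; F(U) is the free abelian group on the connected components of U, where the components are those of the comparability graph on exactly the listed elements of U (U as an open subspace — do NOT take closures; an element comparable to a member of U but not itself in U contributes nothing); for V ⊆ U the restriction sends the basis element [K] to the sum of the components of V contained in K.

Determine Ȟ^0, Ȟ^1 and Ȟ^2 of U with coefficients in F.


Ȟ^0 ≅ Z^2; Ȟ^1 ≅ Z; Ȟ^2 ≅ 0

nerve of the cover:
  W1={{c},{b,c},{c,d},{c,f},{c,d,f}} W2={{c},{d},{b,c},{c,d},{c,f},{d,f},{c,d,f}} W3={{e},{f},{b,e},{b,f},{c,f},{d,f},{e,f},{b,e,f},{c,d,f}} W4={{b},{e},{f},{b,c},{b,e},{b,f},{c,f},{d,f},{e,f},{b,e,f},{c,d,f}} W5={{a},{c},{e},{b,c},{b,e},{c,d},{c,f},{e,f},{b,e,f},{c,d,f}} W6={{a},{d},{e},{b,e},{c,d},{d,f},{e,f},{b,e,f},{c,d,f}}
  W12={{c},{b,c},{c,d},{c,f},{c,d,f}} W13={{c,f},{c,d,f}} W14={{b,c},{c,f},{c,d,f}} W15={{c},{b,c},{c,d},{c,f},{c,d,f}} W16={{c,d},{c,d,f}} W23={{c,f},{d,f},{c,d,f}} W24={{b,c},{c,f},{d,f},{c,d,f}} W25={{c},{b,c},{c,d},{c,f},{c,d,f}} W26={{d},{c,d},{d,f},{c,d,f}} W34={{e},{f},{b,e},{b,f},{c,f},{d,f},{e,f},{b,e,f},{c,d,f}} W35={{e},{b,e},{c,f},{e,f},{b,e,f},{c,d,f}} W36={{e},{b,e},{d,f},{e,f},{b,e,f},{c,d,f}} W45={{e},{b,c},{b,e},{c,f},{e,f},{b,e,f},{c,d,f}} W46={{e},{b,e},{d,f},{e,f},{b,e,f},{c,d,f}} W56={{a},{e},{b,e},{c,d},{e,f},{b,e,f},{c,d,f}}
  W123={{c,f},{c,d,f}} W124={{b,c},{c,f},{c,d,f}} W125={{c},{b,c},{c,d},{c,f},{c,d,f}} W126={{c,d},{c,d,f}} W134={{c,f},{c,d,f}} W135={{c,f},{c,d,f}} W136={{c,d,f}} W145={{b,c},{c,f},{c,d,f}} W146={{c,d,f}} W156={{c,d},{c,d,f}} W234={{c,f},{d,f},{c,d,f}} W235={{c,f},{c,d,f}} W236={{d,f},{c,d,f}} W245={{b,c},{c,f},{c,d,f}} W246={{d,f},{c,d,f}} W256={{c,d},{c,d,f}} W345={{e},{b,e},{c,f},{e,f},{b,e,f},{c,d,f}} W346={{e},{b,e},{d,f},{e,f},{b,e,f},{c,d,f}} W356={{e},{b,e},{e,f},{b,e,f},{c,d,f}} W456={{e},{b,e},{e,f},{b,e,f},{c,d,f}}
  W1234={{c,f},{c,d,f}} W1235={{c,f},{c,d,f}} W1236={{c,d,f}} W1245={{b,c},{c,f},{c,d,f}} W1246={{c,d,f}} W1256={{c,d},{c,d,f}} W1345={{c,f},{c,d,f}} W1346={{c,d,f}} W1356={{c,d,f}} W1456={{c,d,f}} W2345={{c,f},{c,d,f}} W2346={{d,f},{c,d,f}} W2356={{c,d,f}} W2456={{c,d,f}} W3456={{e},{b,e},{e,f},{b,e,f},{c,d,f}}
  W12345={{c,f},{c,d,f}} W12346={{c,d,f}} W12356={{c,d,f}} W12456={{c,d,f}} W13456={{c,d,f}} W23456={{c,d,f}}
  W123456={{c,d,f}}
components per intersection:
  W1: {{c},{b,c},{c,d},{c,f},{c,d,f}}
  W2: {{c},{d},{b,c},{c,d},{c,f},{d,f},{c,d,f}}
  W3: {{e},{f},{b,e},{b,f},{c,f},{d,f},{e,f},{b,e,f},{c,d,f}}
  W4: {{b},{e},{f},{b,c},{b,e},{b,f},{c,f},{d,f},{e,f},{b,e,f},{c,d,f}}
  W5: {{a}} {{c},{b,c},{c,d},{c,f},{c,d,f}} {{e},{b,e},{e,f},{b,e,f}}
  W6: {{a}} {{d},{c,d},{d,f},{c,d,f}} {{e},{b,e},{e,f},{b,e,f}}
  W12: {{c},{b,c},{c,d},{c,f},{c,d,f}}
  W13: {{c,f},{c,d,f}}
  W14: {{b,c}} {{c,f},{c,d,f}}
  W15: {{c},{b,c},{c,d},{c,f},{c,d,f}}
  W16: {{c,d},{c,d,f}}
  W23: {{c,f},{d,f},{c,d,f}}
  W24: {{b,c}} {{c,f},{d,f},{c,d,f}}
  W25: {{c},{b,c},{c,d},{c,f},{c,d,f}}
  W26: {{d},{c,d},{d,f},{c,d,f}}
  W34: {{e},{f},{b,e},{b,f},{c,f},{d,f},{e,f},{b,e,f},{c,d,f}}
  W35: {{e},{b,e},{e,f},{b,e,f}} {{c,f},{c,d,f}}
  W36: {{e},{b,e},{e,f},{b,e,f}} {{d,f},{c,d,f}}
  W45: {{e},{b,e},{e,f},{b,e,f}} {{b,c}} {{c,f},{c,d,f}}
  W46: {{e},{b,e},{e,f},{b,e,f}} {{d,f},{c,d,f}}
  W56: {{a}} {{e},{b,e},{e,f},{b,e,f}} {{c,d},{c,d,f}}
  W123: {{c,f},{c,d,f}}
  W124: {{b,c}} {{c,f},{c,d,f}}
  W125: {{c},{b,c},{c,d},{c,f},{c,d,f}}
  W126: {{c,d},{c,d,f}}
  W134: {{c,f},{c,d,f}}
  W135: {{c,f},{c,d,f}}
  W136: {{c,d,f}}
  W145: {{b,c}} {{c,f},{c,d,f}}
  W146: {{c,d,f}}
  W156: {{c,d},{c,d,f}}
  W234: {{c,f},{d,f},{c,d,f}}
  W235: {{c,f},{c,d,f}}
  W236: {{d,f},{c,d,f}}
  W245: {{b,c}} {{c,f},{c,d,f}}
  W246: {{d,f},{c,d,f}}
  W256: {{c,d},{c,d,f}}
  W345: {{e},{b,e},{e,f},{b,e,f}} {{c,f},{c,d,f}}
  W346: {{e},{b,e},{e,f},{b,e,f}} {{d,f},{c,d,f}}
  W356: {{e},{b,e},{e,f},{b,e,f}} {{c,d,f}}
  W456: {{e},{b,e},{e,f},{b,e,f}} {{c,d,f}}
  W1234: {{c,f},{c,d,f}}
  W1235: {{c,f},{c,d,f}}
  W1236: {{c,d,f}}
  W1245: {{b,c}} {{c,f},{c,d,f}}
  W1246: {{c,d,f}}
  W1256: {{c,d},{c,d,f}}
  W1345: {{c,f},{c,d,f}}
  W1346: {{c,d,f}}
  W1356: {{c,d,f}}
  W1456: {{c,d,f}}
  W2345: {{c,f},{c,d,f}}
  W2346: {{d,f},{c,d,f}}
  W2356: {{c,d,f}}
  W2456: {{c,d,f}}
  W3456: {{e},{b,e},{e,f},{b,e,f}} {{c,d,f}}
  W12345: {{c,f},{c,d,f}}
  W12346: {{c,d,f}}
  W12356: {{c,d,f}}
  W12456: {{c,d,f}}
  W13456: {{c,d,f}}
  W23456: {{c,d,f}}
  W123456: {{c,d,f}}
C dims 10,24,27,17; δ0: rk 8, SNF 1^8; δ1: rk 15, SNF 1^15; δ2: rk 12, SNF 1^12
Ȟ^0 = (10 − 8) − 0 = 2, so Ȟ^0 ≅ Z^2
Ȟ^1 = (24 − 15) − 8 = 1, so Ȟ^1 ≅ Z
Ȟ^2 = (27 − 12) − 15 = 0, so Ȟ^2 ≅ 0


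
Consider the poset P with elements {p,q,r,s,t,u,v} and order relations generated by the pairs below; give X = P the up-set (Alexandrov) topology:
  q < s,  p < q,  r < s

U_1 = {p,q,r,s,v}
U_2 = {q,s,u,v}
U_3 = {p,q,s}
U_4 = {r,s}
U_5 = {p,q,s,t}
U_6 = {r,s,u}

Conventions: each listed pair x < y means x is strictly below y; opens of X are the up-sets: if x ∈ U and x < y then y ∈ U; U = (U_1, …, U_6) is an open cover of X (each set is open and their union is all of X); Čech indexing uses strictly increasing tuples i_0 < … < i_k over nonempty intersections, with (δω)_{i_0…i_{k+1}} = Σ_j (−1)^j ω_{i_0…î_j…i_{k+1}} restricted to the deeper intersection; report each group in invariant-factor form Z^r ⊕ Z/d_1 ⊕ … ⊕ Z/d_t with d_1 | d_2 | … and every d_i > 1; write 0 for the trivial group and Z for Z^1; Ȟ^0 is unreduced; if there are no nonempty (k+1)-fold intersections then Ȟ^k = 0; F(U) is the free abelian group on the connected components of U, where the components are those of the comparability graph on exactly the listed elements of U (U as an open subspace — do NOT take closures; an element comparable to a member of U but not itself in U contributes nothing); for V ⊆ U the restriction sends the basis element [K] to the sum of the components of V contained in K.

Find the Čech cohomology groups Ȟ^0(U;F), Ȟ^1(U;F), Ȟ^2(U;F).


nerve simplices:
  U12={q,s,v} U13={p,q,s} U14={r,s} U15={p,q,s} U16={r,s} U23={q,s} U24={s} U25={q,s} U26={s,u} U34={s} U35={p,q,s} U36={s} U45={s} U46={r,s} U56={s}
  U123={q,s} U124={s} U125={q,s} U126={s} U134={s} U135={p,q,s} U136={s} U145={s} U146={r,s} U156={s} U234={s} U235={q,s} U236={s} U245={s} U246={s} U256={s} U345={s} U346={s} U356={s} U456={s}
  U1234={s} U1235={q,s} U1236={s} U1245={s} U1246={s} U1256={s} U1345={s} U1346={s} U1356={s} U1456={s} U2345={s} U2346={s} U2356={s} U2456={s} U3456={s}
  U12345={s} U12346={s} U12356={s} U12456={s} U13456={s} U23456={s}
  U123456={s}
components per intersection:
  U1: {p,q,r,s} {v}
  U2: {q,s} {u} {v}
  U3: {p,q,s}
  U4: {r,s}
  U5: {p,q,s} {t}
  U6: {r,s} {u}
  U12: {q,s} {v}
  U13: {p,q,s}
  U14: {r,s}
  U15: {p,q,s}
  U16: {r,s}
  U23: {q,s}
  U24: {s}
  U25: {q,s}
  U26: {s} {u}
  U34: {s}
  U35: {p,q,s}
  U36: {s}
  U45: {s}
  U46: {r,s}
  U56: {s}
  U123: {q,s}
  U124: {s}
  U125: {q,s}
  U126: {s}
  U134: {s}
  U135: {p,q,s}
  U136: {s}
  U145: {s}
  U146: {r,s}
  U156: {s}
  U234: {s}
  U235: {q,s}
  U236: {s}
  U245: {s}
  U246: {s}
  U256: {s}
  U345: {s}
  U346: {s}
  U356: {s}
  U456: {s}
  U1234: {s}
  U1235: {q,s}
  U1236: {s}
  U1245: {s}
  U1246: {s}
  U1256: {s}
  U1345: {s}
  U1346: {s}
  U1356: {s}
  U1456: {s}
  U2345: {s}
  U2346: {s}
  U2356: {s}
  U2456: {s}
  U3456: {s}
  U12345: {s}
  U12346: {s}
  U12356: {s}
  U12456: {s}
  U13456: {s}
  U23456: {s}
  U123456: {s}
C dims 11,17,20,15; δ0: rk 7, SNF 1^7; δ1: rk 10, SNF 1^10; δ2: rk 10, SNF 1^10
degree 0: 11−7−0 = 4 → Ȟ^0 ≅ Z^4
degree 1: 17−10−7 = 0 → Ȟ^1 ≅ 0
degree 2: 20−10−10 = 0 → Ȟ^2 ≅ 0

Ȟ^0 = Z^4, Ȟ^1 = 0 and Ȟ^2 = 0


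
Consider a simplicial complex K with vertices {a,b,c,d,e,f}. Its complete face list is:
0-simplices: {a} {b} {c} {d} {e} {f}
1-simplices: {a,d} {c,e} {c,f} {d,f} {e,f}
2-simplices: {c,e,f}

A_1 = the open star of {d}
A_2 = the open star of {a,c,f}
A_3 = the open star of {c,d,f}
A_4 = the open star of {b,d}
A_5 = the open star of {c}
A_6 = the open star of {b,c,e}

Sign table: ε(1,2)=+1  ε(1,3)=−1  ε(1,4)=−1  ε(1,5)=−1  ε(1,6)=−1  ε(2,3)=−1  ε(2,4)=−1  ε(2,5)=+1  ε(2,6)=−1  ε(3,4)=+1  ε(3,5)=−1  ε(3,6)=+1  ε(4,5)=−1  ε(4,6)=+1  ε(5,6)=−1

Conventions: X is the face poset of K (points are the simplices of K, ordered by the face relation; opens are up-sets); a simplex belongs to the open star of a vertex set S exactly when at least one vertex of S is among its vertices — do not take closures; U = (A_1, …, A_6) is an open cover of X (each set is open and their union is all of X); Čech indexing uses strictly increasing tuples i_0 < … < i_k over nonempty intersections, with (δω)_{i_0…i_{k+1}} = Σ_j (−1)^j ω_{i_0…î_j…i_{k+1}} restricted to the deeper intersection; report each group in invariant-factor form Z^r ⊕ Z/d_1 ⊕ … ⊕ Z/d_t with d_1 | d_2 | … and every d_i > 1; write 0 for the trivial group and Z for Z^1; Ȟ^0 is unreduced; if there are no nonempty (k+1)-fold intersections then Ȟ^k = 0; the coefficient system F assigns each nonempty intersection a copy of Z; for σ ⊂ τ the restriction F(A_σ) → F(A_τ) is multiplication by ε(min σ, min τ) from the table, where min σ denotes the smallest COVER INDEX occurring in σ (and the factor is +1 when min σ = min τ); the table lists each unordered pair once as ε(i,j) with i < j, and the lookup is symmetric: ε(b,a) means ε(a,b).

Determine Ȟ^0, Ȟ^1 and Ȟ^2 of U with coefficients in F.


Ȟ^0(U;F) ≅ Z, Ȟ^1(U;F) ≅ Z, Ȟ^2(U;F) ≅ 0

nerve simplices:
  A1={{d},{a,d},{d,f}} A2={{a},{c},{f},{a,d},{c,e},{c,f},{d,f},{e,f},{c,e,f}} A3={{c},{d},{f},{a,d},{c,e},{c,f},{d,f},{e,f},{c,e,f}} A4={{b},{d},{a,d},{d,f}} A5={{c},{c,e},{c,f},{c,e,f}} A6={{b},{c},{e},{c,e},{c,f},{e,f},{c,e,f}}
  A12={{a,d},{d,f}} A13={{d},{a,d},{d,f}} A14={{d},{a,d},{d,f}} A23={{c},{f},{a,d},{c,e},{c,f},{d,f},{e,f},{c,e,f}} A24={{a,d},{d,f}} A25={{c},{c,e},{c,f},{c,e,f}} A26={{c},{c,e},{c,f},{e,f},{c,e,f}} A34={{d},{a,d},{d,f}} A35={{c},{c,e},{c,f},{c,e,f}} A36={{c},{c,e},{c,f},{e,f},{c,e,f}} A46={{b}} A56={{c},{c,e},{c,f},{c,e,f}}
  A123={{a,d},{d,f}} A124={{a,d},{d,f}} A134={{d},{a,d},{d,f}} A234={{a,d},{d,f}} A235={{c},{c,e},{c,f},{c,e,f}} A236={{c},{c,e},{c,f},{e,f},{c,e,f}} A256={{c},{c,e},{c,f},{c,e,f}} A356={{c},{c,e},{c,f},{c,e,f}}
  A1234={{a,d},{d,f}} A2356={{c},{c,e},{c,f},{c,e,f}}
C dims 6,12,8,2; δ0: rk 5, SNF 1^5; δ1: rk 6, SNF 1^6; δ2: rk 2, SNF 1^2
degree 0: 6−5−0 = 1 → Ȟ^0 ≅ Z
degree 1: 12−6−5 = 1 → Ȟ^1 ≅ Z
degree 2: 8−2−6 = 0 → Ȟ^2 ≅ 0


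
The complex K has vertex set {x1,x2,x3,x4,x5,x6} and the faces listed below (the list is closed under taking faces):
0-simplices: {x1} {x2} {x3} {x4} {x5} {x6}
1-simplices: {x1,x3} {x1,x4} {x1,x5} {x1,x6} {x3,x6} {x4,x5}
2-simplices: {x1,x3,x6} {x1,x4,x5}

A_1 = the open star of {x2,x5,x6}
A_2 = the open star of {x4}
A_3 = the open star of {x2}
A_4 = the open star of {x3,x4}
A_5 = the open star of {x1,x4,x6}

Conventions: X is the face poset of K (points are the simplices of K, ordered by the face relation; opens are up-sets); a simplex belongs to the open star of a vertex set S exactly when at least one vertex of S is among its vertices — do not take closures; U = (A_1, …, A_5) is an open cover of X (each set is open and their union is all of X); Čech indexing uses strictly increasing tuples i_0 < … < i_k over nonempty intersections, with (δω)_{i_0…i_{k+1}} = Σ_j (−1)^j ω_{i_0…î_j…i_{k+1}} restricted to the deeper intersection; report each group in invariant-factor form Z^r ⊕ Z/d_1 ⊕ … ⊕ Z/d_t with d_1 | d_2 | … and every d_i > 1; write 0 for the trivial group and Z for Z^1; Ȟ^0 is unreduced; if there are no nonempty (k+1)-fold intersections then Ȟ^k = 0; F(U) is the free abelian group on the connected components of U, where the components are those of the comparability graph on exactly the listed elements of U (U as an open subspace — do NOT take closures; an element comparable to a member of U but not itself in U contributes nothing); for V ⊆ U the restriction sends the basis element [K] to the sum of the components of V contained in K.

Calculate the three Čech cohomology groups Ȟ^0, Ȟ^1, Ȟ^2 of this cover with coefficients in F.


Ȟ^0 = Z^2, Ȟ^1 = 0, Ȟ^2 = 0

nonempty overlaps:
  A1={{x2},{x5},{x6},{x1,x5},{x1,x6},{x3,x6},{x4,x5},{x1,x3,x6},{x1,x4,x5}} A2={{x4},{x1,x4},{x4,x5},{x1,x4,x5}} A3={{x2}} A4={{x3},{x4},{x1,x3},{x1,x4},{x3,x6},{x4,x5},{x1,x3,x6},{x1,x4,x5}} A5={{x1},{x4},{x6},{x1,x3},{x1,x4},{x1,x5},{x1,x6},{x3,x6},{x4,x5},{x1,x3,x6},{x1,x4,x5}}
  A12={{x4,x5},{x1,x4,x5}} A13={{x2}} A14={{x3,x6},{x4,x5},{x1,x3,x6},{x1,x4,x5}} A15={{x6},{x1,x5},{x1,x6},{x3,x6},{x4,x5},{x1,x3,x6},{x1,x4,x5}} A24={{x4},{x1,x4},{x4,x5},{x1,x4,x5}} A25={{x4},{x1,x4},{x4,x5},{x1,x4,x5}} A45={{x4},{x1,x3},{x1,x4},{x3,x6},{x4,x5},{x1,x3,x6},{x1,x4,x5}}
  A124={{x4,x5},{x1,x4,x5}} A125={{x4,x5},{x1,x4,x5}} A145={{x3,x6},{x4,x5},{x1,x3,x6},{x1,x4,x5}} A245={{x4},{x1,x4},{x4,x5},{x1,x4,x5}}
  A1245={{x4,x5},{x1,x4,x5}}
components per intersection:
  A1: {{x2}} {{x5},{x1,x5},{x4,x5},{x1,x4,x5}} {{x6},{x1,x6},{x3,x6},{x1,x3,x6}}
  A2: {{x4},{x1,x4},{x4,x5},{x1,x4,x5}}
  A3: {{x2}}
  A4: {{x3},{x1,x3},{x3,x6},{x1,x3,x6}} {{x4},{x1,x4},{x4,x5},{x1,x4,x5}}
  A5: {{x1},{x4},{x6},{x1,x3},{x1,x4},{x1,x5},{x1,x6},{x3,x6},{x4,x5},{x1,x3,x6},{x1,x4,x5}}
  A12: {{x4,x5},{x1,x4,x5}}
  A13: {{x2}}
  A14: {{x3,x6},{x1,x3,x6}} {{x4,x5},{x1,x4,x5}}
  A15: {{x6},{x1,x6},{x3,x6},{x1,x3,x6}} {{x1,x5},{x4,x5},{x1,x4,x5}}
  A24: {{x4},{x1,x4},{x4,x5},{x1,x4,x5}}
  A25: {{x4},{x1,x4},{x4,x5},{x1,x4,x5}}
  A45: {{x4},{x1,x4},{x4,x5},{x1,x4,x5}} {{x1,x3},{x3,x6},{x1,x3,x6}}
  A124: {{x4,x5},{x1,x4,x5}}
  A125: {{x4,x5},{x1,x4,x5}}
  A145: {{x3,x6},{x1,x3,x6}} {{x4,x5},{x1,x4,x5}}
  A245: {{x4},{x1,x4},{x4,x5},{x1,x4,x5}}
  A1245: {{x4,x5},{x1,x4,x5}}
C dims 8,10,5,1; δ0: rk 6, SNF 1^6; δ1: rk 4, SNF 1^4; δ2: rk 1, SNF 1^1
degree 0: 8−6−0 = 2 → Ȟ^0 ≅ Z^2
degree 1: 10−4−6 = 0 → Ȟ^1 ≅ 0
degree 2: 5−1−4 = 0 → Ȟ^2 ≅ 0


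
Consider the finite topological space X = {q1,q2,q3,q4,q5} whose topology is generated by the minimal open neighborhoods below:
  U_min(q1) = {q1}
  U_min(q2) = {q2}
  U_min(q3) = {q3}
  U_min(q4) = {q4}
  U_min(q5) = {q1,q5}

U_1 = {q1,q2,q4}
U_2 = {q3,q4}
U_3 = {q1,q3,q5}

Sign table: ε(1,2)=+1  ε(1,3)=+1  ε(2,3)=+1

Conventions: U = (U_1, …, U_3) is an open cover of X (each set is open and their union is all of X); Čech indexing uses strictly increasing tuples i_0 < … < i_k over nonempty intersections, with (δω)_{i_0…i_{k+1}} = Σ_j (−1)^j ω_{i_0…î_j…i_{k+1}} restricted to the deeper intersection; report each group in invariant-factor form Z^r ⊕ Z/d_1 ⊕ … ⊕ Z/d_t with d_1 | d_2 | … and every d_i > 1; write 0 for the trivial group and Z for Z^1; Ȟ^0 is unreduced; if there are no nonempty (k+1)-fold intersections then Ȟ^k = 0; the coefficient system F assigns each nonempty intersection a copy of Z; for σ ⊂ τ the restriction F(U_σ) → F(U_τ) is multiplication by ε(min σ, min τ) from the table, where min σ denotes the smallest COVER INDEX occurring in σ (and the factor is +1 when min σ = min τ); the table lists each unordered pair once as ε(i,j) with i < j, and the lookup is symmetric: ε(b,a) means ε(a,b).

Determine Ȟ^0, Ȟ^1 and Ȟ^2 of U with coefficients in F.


Ȟ^0 = Z,  Ȟ^1 = Z,  Ȟ^2 = 0

intersection data:
  U12={q4} U13={q1} U23={q3}
C dims 3,3; δ0: rk 2, SNF 1^2
Ȟ^0 = (3 − 2) − 0 = 1, so Ȟ^0 ≅ Z
Ȟ^1 = (3 − 0) − 2 = 1, so Ȟ^1 ≅ Z
Ȟ^2 = (0 − 0) − 0 = 0, so Ȟ^2 ≅ 0
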